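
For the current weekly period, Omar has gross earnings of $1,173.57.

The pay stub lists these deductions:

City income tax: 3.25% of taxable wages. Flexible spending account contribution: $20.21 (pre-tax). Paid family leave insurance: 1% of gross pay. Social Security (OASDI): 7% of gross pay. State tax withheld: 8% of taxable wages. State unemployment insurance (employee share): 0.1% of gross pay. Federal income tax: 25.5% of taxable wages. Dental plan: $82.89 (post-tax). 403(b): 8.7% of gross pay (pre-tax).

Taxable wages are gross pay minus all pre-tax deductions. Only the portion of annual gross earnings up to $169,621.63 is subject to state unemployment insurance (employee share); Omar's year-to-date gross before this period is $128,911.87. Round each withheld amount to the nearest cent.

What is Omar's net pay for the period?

$486.97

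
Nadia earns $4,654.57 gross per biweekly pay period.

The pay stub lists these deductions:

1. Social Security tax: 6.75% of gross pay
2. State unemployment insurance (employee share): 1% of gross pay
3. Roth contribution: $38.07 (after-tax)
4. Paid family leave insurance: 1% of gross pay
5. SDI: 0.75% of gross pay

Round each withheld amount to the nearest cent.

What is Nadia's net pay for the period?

$4,174.31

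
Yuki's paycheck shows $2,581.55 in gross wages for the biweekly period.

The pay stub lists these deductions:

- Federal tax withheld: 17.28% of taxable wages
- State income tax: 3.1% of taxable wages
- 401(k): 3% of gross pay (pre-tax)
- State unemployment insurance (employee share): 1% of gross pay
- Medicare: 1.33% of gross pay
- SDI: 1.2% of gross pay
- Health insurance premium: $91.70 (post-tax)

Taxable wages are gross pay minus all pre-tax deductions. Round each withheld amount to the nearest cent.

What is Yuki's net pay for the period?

$1,810.93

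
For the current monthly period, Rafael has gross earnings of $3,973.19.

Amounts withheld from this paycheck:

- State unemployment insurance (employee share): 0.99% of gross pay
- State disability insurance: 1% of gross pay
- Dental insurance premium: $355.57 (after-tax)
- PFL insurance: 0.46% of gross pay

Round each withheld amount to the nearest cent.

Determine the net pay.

$3,520.28

State unemployment insurance (employee share): $3,973.19 × 0.0099 = $39.33
PFL insurance: $3,973.19 × 0.0046 = $18.28
State disability insurance: $3,973.19 × 0.01 = $39.73
Dental insurance premium: $355.57
Total deductions = $39.33 + $18.28 + $39.73 + $355.57 = $452.91
Net pay = $3,973.19 − $452.91 = $3,520.28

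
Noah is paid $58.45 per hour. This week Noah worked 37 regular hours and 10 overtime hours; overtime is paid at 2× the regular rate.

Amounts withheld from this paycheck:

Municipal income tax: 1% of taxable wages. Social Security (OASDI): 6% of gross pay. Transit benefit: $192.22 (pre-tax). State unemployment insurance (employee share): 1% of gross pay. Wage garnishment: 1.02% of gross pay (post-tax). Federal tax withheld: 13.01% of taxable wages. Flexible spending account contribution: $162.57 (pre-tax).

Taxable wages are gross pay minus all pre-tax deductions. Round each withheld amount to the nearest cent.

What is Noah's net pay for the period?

Regular pay: 37 × $58.45 = $2,162.65
Overtime pay: 10 × $58.45 × 2 = $1,169.00
Gross pay = $2,162.65 + $1,169.00 = $3,331.65
Transit benefit: $192.22
Flexible spending account contribution: $162.57
Pre-tax total = $192.22 + $162.57 = $354.79
Taxable wages = $3,331.65 − $354.79 = $2,976.86
Municipal income tax: $2,976.86 × 0.01 = $29.77
Federal tax withheld: $2,976.86 × 0.1301 = $387.29
Social Security (OASDI): $3,331.65 × 0.06 = $199.90
State unemployment insurance (employee share): $3,331.65 × 0.01 = $33.32
Wage garnishment: $3,331.65 × 0.0102 = $33.98
Total deductions = $192.22 + $162.57 + $29.77 + $387.29 + $199.90 + $33.32 + $33.98 = $1,039.05
Net pay = $3,331.65 − $1,039.05 = $2,292.60

$2,292.60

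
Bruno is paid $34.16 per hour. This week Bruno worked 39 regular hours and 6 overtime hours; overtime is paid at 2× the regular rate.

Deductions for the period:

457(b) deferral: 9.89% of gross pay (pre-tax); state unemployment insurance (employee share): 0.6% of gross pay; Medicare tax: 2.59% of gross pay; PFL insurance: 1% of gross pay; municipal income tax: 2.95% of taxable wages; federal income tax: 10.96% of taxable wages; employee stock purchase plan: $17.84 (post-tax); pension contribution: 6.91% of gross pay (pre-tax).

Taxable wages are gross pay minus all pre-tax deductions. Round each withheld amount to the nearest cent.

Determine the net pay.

$1157.03

Regular pay: 39 × $34.16 = $1332.24
Overtime pay: 6 × $34.16 × 2 = $409.92
Gross pay = $1332.24 + $409.92 = $1742.16
Pension contribution: $1742.16 × 0.0691 = $120.38
457(b) deferral: $1742.16 × 0.0989 = $172.30
Pre-tax total = $120.38 + $172.30 = $292.68
Taxable wages = $1742.16 − $292.68 = $1449.48
Municipal income tax: $1449.48 × 0.0295 = $42.76
Federal income tax: $1449.48 × 0.1096 = $158.86
PFL insurance: $1742.16 × 0.01 = $17.42
Medicare tax: $1742.16 × 0.0259 = $45.12
State unemployment insurance (employee share): $1742.16 × 0.006 = $10.45
Employee stock purchase plan: $17.84
Total deductions = $120.38 + $172.30 + $42.76 + $158.86 + $17.42 + $45.12 + $10.45 + $17.84 = $585.13
Net pay = $1742.16 − $585.13 = $1157.03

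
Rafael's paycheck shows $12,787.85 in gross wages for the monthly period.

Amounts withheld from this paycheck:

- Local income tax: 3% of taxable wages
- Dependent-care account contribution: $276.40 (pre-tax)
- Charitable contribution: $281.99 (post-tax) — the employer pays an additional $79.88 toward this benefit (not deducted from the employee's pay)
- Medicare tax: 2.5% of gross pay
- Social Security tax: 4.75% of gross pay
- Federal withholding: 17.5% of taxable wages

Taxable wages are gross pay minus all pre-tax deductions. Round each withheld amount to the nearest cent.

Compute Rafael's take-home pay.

$8,737.50

Dependent-care account contribution: $276.40
Taxable wages = $12,787.85 − $276.40 = $12,511.45
Federal withholding: $12,511.45 × 0.175 = $2,189.50
Local income tax: $12,511.45 × 0.03 = $375.34
Social Security tax: $12,787.85 × 0.0475 = $607.42
Medicare tax: $12,787.85 × 0.025 = $319.70
Charitable contribution: $281.99
(Employer's $79.88 toward charitable contribution is not withheld from the employee.)
Total deductions = $276.40 + $2,189.50 + $375.34 + $607.42 + $319.70 + $281.99 = $4,050.35
Net pay = $12,787.85 − $4,050.35 = $8,737.50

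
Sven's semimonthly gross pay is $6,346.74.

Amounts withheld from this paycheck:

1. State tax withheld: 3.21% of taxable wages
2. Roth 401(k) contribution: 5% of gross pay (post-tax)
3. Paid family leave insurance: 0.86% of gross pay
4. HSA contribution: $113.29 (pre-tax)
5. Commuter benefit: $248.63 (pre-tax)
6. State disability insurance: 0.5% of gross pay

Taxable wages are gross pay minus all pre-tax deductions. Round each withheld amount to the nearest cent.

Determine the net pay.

$5,389.06

Commuter benefit: $248.63
HSA contribution: $113.29
Pre-tax total = $248.63 + $113.29 = $361.92
Taxable wages = $6,346.74 − $361.92 = $5,984.82
State tax withheld: $5,984.82 × 0.0321 = $192.11
State disability insurance: $6,346.74 × 0.005 = $31.73
Paid family leave insurance: $6,346.74 × 0.0086 = $54.58
Roth 401(k) contribution: $6,346.74 × 0.05 = $317.34
Total deductions = $248.63 + $113.29 + $192.11 + $31.73 + $54.58 + $317.34 = $957.68
Net pay = $6,346.74 − $957.68 = $5,389.06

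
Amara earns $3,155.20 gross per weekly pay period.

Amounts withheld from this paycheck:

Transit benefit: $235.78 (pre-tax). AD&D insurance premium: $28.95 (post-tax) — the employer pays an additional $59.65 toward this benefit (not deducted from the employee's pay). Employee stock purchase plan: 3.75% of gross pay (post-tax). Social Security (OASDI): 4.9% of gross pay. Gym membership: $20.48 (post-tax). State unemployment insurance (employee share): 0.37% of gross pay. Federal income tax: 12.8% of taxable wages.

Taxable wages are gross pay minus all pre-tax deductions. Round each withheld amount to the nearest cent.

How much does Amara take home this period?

$2,211.71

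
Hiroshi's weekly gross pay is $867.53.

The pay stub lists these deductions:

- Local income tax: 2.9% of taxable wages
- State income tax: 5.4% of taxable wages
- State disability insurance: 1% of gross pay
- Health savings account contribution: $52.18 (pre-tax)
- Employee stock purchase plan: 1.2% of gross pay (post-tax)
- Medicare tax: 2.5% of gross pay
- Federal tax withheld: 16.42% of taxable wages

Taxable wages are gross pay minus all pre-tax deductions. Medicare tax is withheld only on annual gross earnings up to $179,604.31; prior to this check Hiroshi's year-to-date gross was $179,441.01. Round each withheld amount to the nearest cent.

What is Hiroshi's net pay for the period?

Health savings account contribution: $52.18
Taxable wages = $867.53 − $52.18 = $815.35
State income tax: $815.35 × 0.054 = $44.03
Local income tax: $815.35 × 0.029 = $23.65
Federal tax withheld: $815.35 × 0.1642 = $133.88
State disability insurance: $867.53 × 0.01 = $8.68
Medicare tax: only $179,604.31 − $179,441.01 = $163.30 of this check is subject → $163.30 × 0.025 = $4.08
Employee stock purchase plan: $867.53 × 0.012 = $10.41
Total deductions = $52.18 + $44.03 + $23.65 + $133.88 + $8.68 + $4.08 + $10.41 = $276.91
Net pay = $867.53 − $276.91 = $590.62

$590.62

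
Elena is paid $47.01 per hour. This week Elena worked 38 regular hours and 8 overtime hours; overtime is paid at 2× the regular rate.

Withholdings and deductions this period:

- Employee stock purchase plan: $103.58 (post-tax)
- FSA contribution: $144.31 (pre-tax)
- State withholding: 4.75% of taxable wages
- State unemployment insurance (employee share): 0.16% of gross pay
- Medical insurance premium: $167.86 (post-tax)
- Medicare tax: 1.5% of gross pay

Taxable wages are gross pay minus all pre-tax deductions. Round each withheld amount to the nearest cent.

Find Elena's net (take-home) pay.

Regular pay: 38 × $47.01 = $1,786.38
Overtime pay: 8 × $47.01 × 2 = $752.16
Gross pay = $1,786.38 + $752.16 = $2,538.54
FSA contribution: $144.31
Taxable wages = $2,538.54 − $144.31 = $2,394.23
State withholding: $2,394.23 × 0.0475 = $113.73
Medicare tax: $2,538.54 × 0.015 = $38.08
State unemployment insurance (employee share): $2,538.54 × 0.0016 = $4.06
Employee stock purchase plan: $103.58
Medical insurance premium: $167.86
Total deductions = $144.31 + $113.73 + $38.08 + $4.06 + $103.58 + $167.86 = $571.62
Net pay = $2,538.54 − $571.62 = $1,966.92

$1,966.92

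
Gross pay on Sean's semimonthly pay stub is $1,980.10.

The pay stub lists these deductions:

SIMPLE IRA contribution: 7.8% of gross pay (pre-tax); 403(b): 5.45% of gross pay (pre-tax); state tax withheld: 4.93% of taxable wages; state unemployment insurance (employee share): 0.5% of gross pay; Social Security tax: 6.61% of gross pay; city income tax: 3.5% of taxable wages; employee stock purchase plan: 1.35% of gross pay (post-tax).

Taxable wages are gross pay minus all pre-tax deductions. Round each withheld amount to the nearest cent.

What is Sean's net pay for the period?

403(b): $1,980.10 × 0.0545 = $107.92
SIMPLE IRA contribution: $1,980.10 × 0.078 = $154.45
Pre-tax total = $107.92 + $154.45 = $262.37
Taxable wages = $1,980.10 − $262.37 = $1,717.73
City income tax: $1,717.73 × 0.035 = $60.12
State tax withheld: $1,717.73 × 0.0493 = $84.68
State unemployment insurance (employee share): $1,980.10 × 0.005 = $9.90
Social Security tax: $1,980.10 × 0.0661 = $130.88
Employee stock purchase plan: $1,980.10 × 0.0135 = $26.73
Total deductions = $107.92 + $154.45 + $60.12 + $84.68 + $9.90 + $130.88 + $26.73 = $574.68
Net pay = $1,980.10 − $574.68 = $1,405.42

$1,405.42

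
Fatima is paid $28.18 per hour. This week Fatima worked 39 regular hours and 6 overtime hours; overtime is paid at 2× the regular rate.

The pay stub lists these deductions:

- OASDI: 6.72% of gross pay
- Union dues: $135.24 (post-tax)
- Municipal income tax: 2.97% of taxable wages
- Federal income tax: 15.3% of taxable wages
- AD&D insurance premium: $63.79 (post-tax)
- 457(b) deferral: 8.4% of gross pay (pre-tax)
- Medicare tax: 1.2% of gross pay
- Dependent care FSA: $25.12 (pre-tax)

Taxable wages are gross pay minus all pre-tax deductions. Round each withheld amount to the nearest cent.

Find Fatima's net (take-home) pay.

Regular pay: 39 × $28.18 = $1,099.02
Overtime pay: 6 × $28.18 × 2 = $338.16
Gross pay = $1,099.02 + $338.16 = $1,437.18
Dependent care FSA: $25.12
457(b) deferral: $1,437.18 × 0.084 = $120.72
Pre-tax total = $25.12 + $120.72 = $145.84
Taxable wages = $1,437.18 − $145.84 = $1,291.34
Municipal income tax: $1,291.34 × 0.0297 = $38.35
Federal income tax: $1,291.34 × 0.153 = $197.58
OASDI: $1,437.18 × 0.0672 = $96.58
Medicare tax: $1,437.18 × 0.012 = $17.25
Union dues: $135.24
AD&D insurance premium: $63.79
Total deductions = $25.12 + $120.72 + $38.35 + $197.58 + $96.58 + $17.25 + $135.24 + $63.79 = $694.63
Net pay = $1,437.18 − $694.63 = $742.55

$742.55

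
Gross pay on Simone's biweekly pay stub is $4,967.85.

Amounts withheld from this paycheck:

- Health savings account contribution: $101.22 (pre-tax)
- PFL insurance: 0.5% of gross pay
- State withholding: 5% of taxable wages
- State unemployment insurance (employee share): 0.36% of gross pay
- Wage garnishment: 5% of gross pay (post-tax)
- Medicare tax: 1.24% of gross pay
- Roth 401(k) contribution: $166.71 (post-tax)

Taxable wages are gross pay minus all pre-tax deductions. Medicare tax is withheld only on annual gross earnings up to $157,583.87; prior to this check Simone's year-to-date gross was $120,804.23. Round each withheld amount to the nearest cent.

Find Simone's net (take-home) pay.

Health savings account contribution: $101.22
Taxable wages = $4,967.85 − $101.22 = $4,866.63
State withholding: $4,866.63 × 0.05 = $243.33
Medicare tax: cap not yet reached, full $4,967.85 is subject → $4,967.85 × 0.0124 = $61.60
PFL insurance: $4,967.85 × 0.005 = $24.84
State unemployment insurance (employee share): $4,967.85 × 0.0036 = $17.88
Roth 401(k) contribution: $166.71
Wage garnishment: $4,967.85 × 0.05 = $248.39
Total deductions = $101.22 + $243.33 + $61.60 + $24.84 + $17.88 + $166.71 + $248.39 = $863.97
Net pay = $4,967.85 − $863.97 = $4,103.88

$4,103.88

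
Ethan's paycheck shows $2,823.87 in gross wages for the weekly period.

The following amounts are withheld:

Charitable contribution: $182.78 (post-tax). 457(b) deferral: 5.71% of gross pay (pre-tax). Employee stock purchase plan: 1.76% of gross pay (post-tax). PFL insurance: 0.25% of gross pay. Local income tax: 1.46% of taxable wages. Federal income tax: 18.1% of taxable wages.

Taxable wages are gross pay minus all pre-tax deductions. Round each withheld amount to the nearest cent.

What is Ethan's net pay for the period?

$1,902.28

457(b) deferral: $2,823.87 × 0.0571 = $161.24
Taxable wages = $2,823.87 − $161.24 = $2,662.63
Federal income tax: $2,662.63 × 0.181 = $481.94
Local income tax: $2,662.63 × 0.0146 = $38.87
PFL insurance: $2,823.87 × 0.0025 = $7.06
Charitable contribution: $182.78
Employee stock purchase plan: $2,823.87 × 0.0176 = $49.70
Total deductions = $161.24 + $481.94 + $38.87 + $7.06 + $182.78 + $49.70 = $921.59
Net pay = $2,823.87 − $921.59 = $1,902.28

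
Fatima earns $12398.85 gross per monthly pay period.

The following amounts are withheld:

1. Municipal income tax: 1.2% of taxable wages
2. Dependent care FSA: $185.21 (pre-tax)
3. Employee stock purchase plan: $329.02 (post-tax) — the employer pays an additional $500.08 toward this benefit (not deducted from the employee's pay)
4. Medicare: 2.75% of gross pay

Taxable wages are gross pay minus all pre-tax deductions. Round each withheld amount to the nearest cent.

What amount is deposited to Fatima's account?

$11397.09

Dependent care FSA: $185.21
Taxable wages = $12398.85 − $185.21 = $12213.64
Municipal income tax: $12213.64 × 0.012 = $146.56
Medicare: $12398.85 × 0.0275 = $340.97
Employee stock purchase plan: $329.02
(Employer's $500.08 toward employee stock purchase plan is not withheld from the employee.)
Total deductions = $185.21 + $146.56 + $340.97 + $329.02 = $1001.76
Net pay = $12398.85 − $1001.76 = $11397.09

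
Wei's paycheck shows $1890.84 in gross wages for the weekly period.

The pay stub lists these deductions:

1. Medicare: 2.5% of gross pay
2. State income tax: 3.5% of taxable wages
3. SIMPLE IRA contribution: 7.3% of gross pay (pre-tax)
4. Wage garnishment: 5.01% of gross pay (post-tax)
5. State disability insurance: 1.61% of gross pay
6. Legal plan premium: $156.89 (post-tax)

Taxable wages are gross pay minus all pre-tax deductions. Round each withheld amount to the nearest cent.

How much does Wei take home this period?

$1362.13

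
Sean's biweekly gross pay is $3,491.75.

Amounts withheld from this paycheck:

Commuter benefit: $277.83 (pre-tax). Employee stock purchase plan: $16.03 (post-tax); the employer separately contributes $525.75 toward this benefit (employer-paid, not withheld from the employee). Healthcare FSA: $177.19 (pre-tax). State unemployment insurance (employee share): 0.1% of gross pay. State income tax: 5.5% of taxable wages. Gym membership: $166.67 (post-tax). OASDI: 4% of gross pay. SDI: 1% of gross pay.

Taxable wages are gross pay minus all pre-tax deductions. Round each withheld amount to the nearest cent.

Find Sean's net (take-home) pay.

$2,508.93

Healthcare FSA: $177.19
Commuter benefit: $277.83
Pre-tax total = $177.19 + $277.83 = $455.02
Taxable wages = $3,491.75 − $455.02 = $3,036.73
State income tax: $3,036.73 × 0.055 = $167.02
OASDI: $3,491.75 × 0.04 = $139.67
State unemployment insurance (employee share): $3,491.75 × 0.001 = $3.49
SDI: $3,491.75 × 0.01 = $34.92
Gym membership: $166.67
Employee stock purchase plan: $16.03
(Employer's $525.75 toward employee stock purchase plan is not withheld from the employee.)
Total deductions = $177.19 + $277.83 + $167.02 + $139.67 + $3.49 + $34.92 + $166.67 + $16.03 = $982.82
Net pay = $3,491.75 − $982.82 = $2,508.93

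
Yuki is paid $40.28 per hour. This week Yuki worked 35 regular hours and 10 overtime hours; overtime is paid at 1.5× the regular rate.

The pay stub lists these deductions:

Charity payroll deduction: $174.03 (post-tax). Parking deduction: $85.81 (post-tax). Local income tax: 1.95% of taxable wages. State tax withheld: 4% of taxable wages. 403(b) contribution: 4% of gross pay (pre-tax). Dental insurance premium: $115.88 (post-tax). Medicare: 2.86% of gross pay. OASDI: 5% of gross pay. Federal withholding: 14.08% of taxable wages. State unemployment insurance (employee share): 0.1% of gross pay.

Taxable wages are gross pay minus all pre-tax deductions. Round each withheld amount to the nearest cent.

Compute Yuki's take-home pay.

$1,010.14

Regular pay: 35 × $40.28 = $1,409.80
Overtime pay: 10 × $40.28 × 1.5 = $604.20
Gross pay = $1,409.80 + $604.20 = $2,014.00
403(b) contribution: $2,014.00 × 0.04 = $80.56
Taxable wages = $2,014.00 − $80.56 = $1,933.44
Local income tax: $1,933.44 × 0.0195 = $37.70
Federal withholding: $1,933.44 × 0.1408 = $272.23
State tax withheld: $1,933.44 × 0.04 = $77.34
OASDI: $2,014.00 × 0.05 = $100.70
Medicare: $2,014.00 × 0.0286 = $57.60
State unemployment insurance (employee share): $2,014.00 × 0.001 = $2.01
Parking deduction: $85.81
Charity payroll deduction: $174.03
Dental insurance premium: $115.88
Total deductions = $80.56 + $37.70 + $272.23 + $77.34 + $100.70 + $57.60 + $2.01 + $85.81 + $174.03 + $115.88 = $1,003.86
Net pay = $2,014.00 − $1,003.86 = $1,010.14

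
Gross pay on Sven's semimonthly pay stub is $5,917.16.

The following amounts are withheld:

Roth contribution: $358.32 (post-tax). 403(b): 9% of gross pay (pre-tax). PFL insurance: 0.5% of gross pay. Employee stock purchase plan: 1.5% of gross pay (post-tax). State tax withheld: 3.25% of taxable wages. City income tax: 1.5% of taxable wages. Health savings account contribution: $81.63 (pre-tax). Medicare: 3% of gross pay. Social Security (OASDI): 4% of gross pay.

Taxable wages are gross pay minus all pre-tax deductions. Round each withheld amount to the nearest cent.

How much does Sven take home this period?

403(b): $5,917.16 × 0.09 = $532.54
Health savings account contribution: $81.63
Pre-tax total = $532.54 + $81.63 = $614.17
Taxable wages = $5,917.16 − $614.17 = $5,302.99
State tax withheld: $5,302.99 × 0.0325 = $172.35
City income tax: $5,302.99 × 0.015 = $79.54
Social Security (OASDI): $5,917.16 × 0.04 = $236.69
Medicare: $5,917.16 × 0.03 = $177.51
PFL insurance: $5,917.16 × 0.005 = $29.59
Employee stock purchase plan: $5,917.16 × 0.015 = $88.76
Roth contribution: $358.32
Total deductions = $532.54 + $81.63 + $172.35 + $79.54 + $236.69 + $177.51 + $29.59 + $88.76 + $358.32 = $1,756.93
Net pay = $5,917.16 − $1,756.93 = $4,160.23

$4,160.23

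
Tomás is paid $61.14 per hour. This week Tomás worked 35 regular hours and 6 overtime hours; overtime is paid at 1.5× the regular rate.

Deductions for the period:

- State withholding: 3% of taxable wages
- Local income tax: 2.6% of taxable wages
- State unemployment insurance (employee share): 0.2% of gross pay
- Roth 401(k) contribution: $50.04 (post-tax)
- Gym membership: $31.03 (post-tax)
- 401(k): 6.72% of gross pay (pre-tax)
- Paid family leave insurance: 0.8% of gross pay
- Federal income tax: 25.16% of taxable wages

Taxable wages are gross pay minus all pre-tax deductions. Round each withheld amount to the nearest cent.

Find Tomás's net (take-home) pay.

$1,629.53

Regular pay: 35 × $61.14 = $2,139.90
Overtime pay: 6 × $61.14 × 1.5 = $550.26
Gross pay = $2,139.90 + $550.26 = $2,690.16
401(k): $2,690.16 × 0.0672 = $180.78
Taxable wages = $2,690.16 − $180.78 = $2,509.38
State withholding: $2,509.38 × 0.03 = $75.28
Local income tax: $2,509.38 × 0.026 = $65.24
Federal income tax: $2,509.38 × 0.2516 = $631.36
Paid family leave insurance: $2,690.16 × 0.008 = $21.52
State unemployment insurance (employee share): $2,690.16 × 0.002 = $5.38
Roth 401(k) contribution: $50.04
Gym membership: $31.03
Total deductions = $180.78 + $75.28 + $65.24 + $631.36 + $21.52 + $5.38 + $50.04 + $31.03 = $1,060.63
Net pay = $2,690.16 − $1,060.63 = $1,629.53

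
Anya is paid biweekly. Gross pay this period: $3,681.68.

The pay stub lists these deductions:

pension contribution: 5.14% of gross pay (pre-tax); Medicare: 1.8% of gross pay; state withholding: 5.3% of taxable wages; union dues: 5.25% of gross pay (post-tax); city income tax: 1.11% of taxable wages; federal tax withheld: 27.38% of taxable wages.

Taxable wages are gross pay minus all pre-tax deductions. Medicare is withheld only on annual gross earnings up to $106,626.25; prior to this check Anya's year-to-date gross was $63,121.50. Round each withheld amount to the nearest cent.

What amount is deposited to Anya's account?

$2,052.78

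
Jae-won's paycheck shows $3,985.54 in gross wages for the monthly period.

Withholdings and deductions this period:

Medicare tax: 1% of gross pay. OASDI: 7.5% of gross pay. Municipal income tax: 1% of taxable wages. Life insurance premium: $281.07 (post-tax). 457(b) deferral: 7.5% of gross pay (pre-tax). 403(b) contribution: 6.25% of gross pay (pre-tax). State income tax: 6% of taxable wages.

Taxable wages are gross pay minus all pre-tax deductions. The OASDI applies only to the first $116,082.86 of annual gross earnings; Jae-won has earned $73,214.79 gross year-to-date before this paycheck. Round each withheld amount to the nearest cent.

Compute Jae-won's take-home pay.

$2,577.04

457(b) deferral: $3,985.54 × 0.075 = $298.92
403(b) contribution: $3,985.54 × 0.0625 = $249.10
Pre-tax total = $298.92 + $249.10 = $548.02
Taxable wages = $3,985.54 − $548.02 = $3,437.52
State income tax: $3,437.52 × 0.06 = $206.25
Municipal income tax: $3,437.52 × 0.01 = $34.38
OASDI: cap not yet reached, full $3,985.54 is subject → $3,985.54 × 0.075 = $298.92
Medicare tax: $3,985.54 × 0.01 = $39.86
Life insurance premium: $281.07
Total deductions = $298.92 + $249.10 + $206.25 + $34.38 + $298.92 + $39.86 + $281.07 = $1,408.50
Net pay = $3,985.54 − $1,408.50 = $2,577.04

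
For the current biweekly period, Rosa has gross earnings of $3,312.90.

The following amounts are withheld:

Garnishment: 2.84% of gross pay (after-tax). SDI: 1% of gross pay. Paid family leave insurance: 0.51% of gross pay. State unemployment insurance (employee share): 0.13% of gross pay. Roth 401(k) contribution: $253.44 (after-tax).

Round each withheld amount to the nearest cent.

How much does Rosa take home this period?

State unemployment insurance (employee share): $3,312.90 × 0.0013 = $4.31
SDI: $3,312.90 × 0.01 = $33.13
Paid family leave insurance: $3,312.90 × 0.0051 = $16.90
Roth 401(k) contribution: $253.44
Garnishment: $3,312.90 × 0.0284 = $94.09
Total deductions = $4.31 + $33.13 + $16.90 + $253.44 + $94.09 = $401.87
Net pay = $3,312.90 − $401.87 = $2,911.03

$2,911.03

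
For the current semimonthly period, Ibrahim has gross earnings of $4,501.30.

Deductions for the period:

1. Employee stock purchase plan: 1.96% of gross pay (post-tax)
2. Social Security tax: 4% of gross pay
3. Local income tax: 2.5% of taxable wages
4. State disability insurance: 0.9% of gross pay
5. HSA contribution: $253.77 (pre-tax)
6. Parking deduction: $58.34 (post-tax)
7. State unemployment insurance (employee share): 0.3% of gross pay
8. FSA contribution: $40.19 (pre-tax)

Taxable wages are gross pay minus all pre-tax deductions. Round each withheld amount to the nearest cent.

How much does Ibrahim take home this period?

FSA contribution: $40.19
HSA contribution: $253.77
Pre-tax total = $40.19 + $253.77 = $293.96
Taxable wages = $4,501.30 − $293.96 = $4,207.34
Local income tax: $4,207.34 × 0.025 = $105.18
Social Security tax: $4,501.30 × 0.04 = $180.05
State unemployment insurance (employee share): $4,501.30 × 0.003 = $13.50
State disability insurance: $4,501.30 × 0.009 = $40.51
Parking deduction: $58.34
Employee stock purchase plan: $4,501.30 × 0.0196 = $88.23
Total deductions = $40.19 + $253.77 + $105.18 + $180.05 + $13.50 + $40.51 + $58.34 + $88.23 = $779.77
Net pay = $4,501.30 − $779.77 = $3,721.53

$3,721.53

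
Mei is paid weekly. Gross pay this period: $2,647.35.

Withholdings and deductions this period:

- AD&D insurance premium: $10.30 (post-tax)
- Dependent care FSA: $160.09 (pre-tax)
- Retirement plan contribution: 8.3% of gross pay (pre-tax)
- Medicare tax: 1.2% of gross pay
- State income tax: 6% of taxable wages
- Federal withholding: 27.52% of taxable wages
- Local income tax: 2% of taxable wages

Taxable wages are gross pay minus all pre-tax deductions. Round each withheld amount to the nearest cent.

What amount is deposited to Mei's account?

$1,420.04

Retirement plan contribution: $2,647.35 × 0.083 = $219.73
Dependent care FSA: $160.09
Pre-tax total = $219.73 + $160.09 = $379.82
Taxable wages = $2,647.35 − $379.82 = $2,267.53
Local income tax: $2,267.53 × 0.02 = $45.35
State income tax: $2,267.53 × 0.06 = $136.05
Federal withholding: $2,267.53 × 0.2752 = $624.02
Medicare tax: $2,647.35 × 0.012 = $31.77
AD&D insurance premium: $10.30
Total deductions = $219.73 + $160.09 + $45.35 + $136.05 + $624.02 + $31.77 + $10.30 = $1,227.31
Net pay = $2,647.35 − $1,227.31 = $1,420.04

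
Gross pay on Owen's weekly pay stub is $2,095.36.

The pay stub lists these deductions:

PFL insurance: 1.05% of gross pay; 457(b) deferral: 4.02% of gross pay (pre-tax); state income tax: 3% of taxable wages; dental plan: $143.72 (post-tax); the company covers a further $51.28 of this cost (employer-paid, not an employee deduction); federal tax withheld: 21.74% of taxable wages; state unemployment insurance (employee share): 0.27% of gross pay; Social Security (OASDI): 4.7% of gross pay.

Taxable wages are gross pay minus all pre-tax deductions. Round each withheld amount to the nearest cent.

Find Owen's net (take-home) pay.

457(b) deferral: $2,095.36 × 0.0402 = $84.23
Taxable wages = $2,095.36 − $84.23 = $2,011.13
State income tax: $2,011.13 × 0.03 = $60.33
Federal tax withheld: $2,011.13 × 0.2174 = $437.22
PFL insurance: $2,095.36 × 0.0105 = $22.00
Social Security (OASDI): $2,095.36 × 0.047 = $98.48
State unemployment insurance (employee share): $2,095.36 × 0.0027 = $5.66
Dental plan: $143.72
(Employer's $51.28 toward dental plan is not withheld from the employee.)
Total deductions = $84.23 + $60.33 + $437.22 + $22.00 + $98.48 + $5.66 + $143.72 = $851.64
Net pay = $2,095.36 − $851.64 = $1,243.72

$1,243.72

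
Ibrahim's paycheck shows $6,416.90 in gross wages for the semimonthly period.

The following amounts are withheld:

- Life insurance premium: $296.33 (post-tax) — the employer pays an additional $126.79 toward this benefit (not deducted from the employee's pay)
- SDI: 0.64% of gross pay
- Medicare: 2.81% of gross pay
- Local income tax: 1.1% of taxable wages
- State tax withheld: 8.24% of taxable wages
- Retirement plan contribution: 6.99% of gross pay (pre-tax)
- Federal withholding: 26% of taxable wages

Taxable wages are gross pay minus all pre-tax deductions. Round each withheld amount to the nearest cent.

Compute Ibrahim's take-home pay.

Retirement plan contribution: $6,416.90 × 0.0699 = $448.54
Taxable wages = $6,416.90 − $448.54 = $5,968.36
State tax withheld: $5,968.36 × 0.0824 = $491.79
Local income tax: $5,968.36 × 0.011 = $65.65
Federal withholding: $5,968.36 × 0.26 = $1,551.77
Medicare: $6,416.90 × 0.0281 = $180.31
SDI: $6,416.90 × 0.0064 = $41.07
Life insurance premium: $296.33
(Employer's $126.79 toward life insurance premium is not withheld from the employee.)
Total deductions = $448.54 + $491.79 + $65.65 + $1,551.77 + $180.31 + $41.07 + $296.33 = $3,075.46
Net pay = $6,416.90 − $3,075.46 = $3,341.44

$3,341.44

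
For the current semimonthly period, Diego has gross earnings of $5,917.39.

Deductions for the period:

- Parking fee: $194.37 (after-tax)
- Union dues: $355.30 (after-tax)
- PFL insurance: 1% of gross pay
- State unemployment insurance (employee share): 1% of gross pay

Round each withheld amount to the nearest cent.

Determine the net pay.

$5,249.38

State unemployment insurance (employee share): $5,917.39 × 0.01 = $59.17
PFL insurance: $5,917.39 × 0.01 = $59.17
Parking fee: $194.37
Union dues: $355.30
Total deductions = $59.17 + $59.17 + $194.37 + $355.30 = $668.01
Net pay = $5,917.39 − $668.01 = $5,249.38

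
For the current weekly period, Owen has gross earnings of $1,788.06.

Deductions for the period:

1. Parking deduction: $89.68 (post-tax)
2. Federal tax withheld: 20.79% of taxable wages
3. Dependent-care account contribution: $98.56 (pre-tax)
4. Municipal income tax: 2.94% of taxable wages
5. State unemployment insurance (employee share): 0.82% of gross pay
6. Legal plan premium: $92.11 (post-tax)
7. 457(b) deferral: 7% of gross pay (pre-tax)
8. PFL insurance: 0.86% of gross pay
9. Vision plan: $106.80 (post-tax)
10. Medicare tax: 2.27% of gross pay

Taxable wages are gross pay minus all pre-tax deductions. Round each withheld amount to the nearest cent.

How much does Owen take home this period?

457(b) deferral: $1,788.06 × 0.07 = $125.16
Dependent-care account contribution: $98.56
Pre-tax total = $125.16 + $98.56 = $223.72
Taxable wages = $1,788.06 − $223.72 = $1,564.34
Municipal income tax: $1,564.34 × 0.0294 = $45.99
Federal tax withheld: $1,564.34 × 0.2079 = $325.23
PFL insurance: $1,788.06 × 0.0086 = $15.38
State unemployment insurance (employee share): $1,788.06 × 0.0082 = $14.66
Medicare tax: $1,788.06 × 0.0227 = $40.59
Parking deduction: $89.68
Legal plan premium: $92.11
Vision plan: $106.80
Total deductions = $125.16 + $98.56 + $45.99 + $325.23 + $15.38 + $14.66 + $40.59 + $89.68 + $92.11 + $106.80 = $954.16
Net pay = $1,788.06 − $954.16 = $833.90

$833.90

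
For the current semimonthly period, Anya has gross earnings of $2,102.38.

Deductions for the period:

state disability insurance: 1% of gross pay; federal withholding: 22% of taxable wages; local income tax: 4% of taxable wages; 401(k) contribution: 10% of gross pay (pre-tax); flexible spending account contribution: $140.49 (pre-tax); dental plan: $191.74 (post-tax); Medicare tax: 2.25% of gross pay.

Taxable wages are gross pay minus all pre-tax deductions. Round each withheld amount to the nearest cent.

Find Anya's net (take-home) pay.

401(k) contribution: $2,102.38 × 0.1 = $210.24
Flexible spending account contribution: $140.49
Pre-tax total = $210.24 + $140.49 = $350.73
Taxable wages = $2,102.38 − $350.73 = $1,751.65
Federal withholding: $1,751.65 × 0.22 = $385.36
Local income tax: $1,751.65 × 0.04 = $70.07
State disability insurance: $2,102.38 × 0.01 = $21.02
Medicare tax: $2,102.38 × 0.0225 = $47.30
Dental plan: $191.74
Total deductions = $210.24 + $140.49 + $385.36 + $70.07 + $21.02 + $47.30 + $191.74 = $1,066.22
Net pay = $2,102.38 − $1,066.22 = $1,036.16

$1,036.16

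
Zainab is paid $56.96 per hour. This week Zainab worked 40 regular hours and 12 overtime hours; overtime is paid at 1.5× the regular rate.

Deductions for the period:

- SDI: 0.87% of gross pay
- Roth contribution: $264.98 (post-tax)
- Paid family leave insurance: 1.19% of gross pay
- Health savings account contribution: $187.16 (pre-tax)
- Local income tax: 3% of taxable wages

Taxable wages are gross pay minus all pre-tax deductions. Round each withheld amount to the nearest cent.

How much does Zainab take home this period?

$2,689.99

Regular pay: 40 × $56.96 = $2,278.40
Overtime pay: 12 × $56.96 × 1.5 = $1,025.28
Gross pay = $2,278.40 + $1,025.28 = $3,303.68
Health savings account contribution: $187.16
Taxable wages = $3,303.68 − $187.16 = $3,116.52
Local income tax: $3,116.52 × 0.03 = $93.50
Paid family leave insurance: $3,303.68 × 0.0119 = $39.31
SDI: $3,303.68 × 0.0087 = $28.74
Roth contribution: $264.98
Total deductions = $187.16 + $93.50 + $39.31 + $28.74 + $264.98 = $613.69
Net pay = $3,303.68 − $613.69 = $2,689.99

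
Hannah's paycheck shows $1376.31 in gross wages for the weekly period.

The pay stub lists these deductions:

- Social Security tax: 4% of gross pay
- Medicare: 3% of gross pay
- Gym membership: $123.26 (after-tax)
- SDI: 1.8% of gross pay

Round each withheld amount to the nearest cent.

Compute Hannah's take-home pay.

SDI: $1376.31 × 0.018 = $24.77
Social Security tax: $1376.31 × 0.04 = $55.05
Medicare: $1376.31 × 0.03 = $41.29
Gym membership: $123.26
Total deductions = $24.77 + $55.05 + $41.29 + $123.26 = $244.37
Net pay = $1376.31 − $244.37 = $1131.94

$1131.94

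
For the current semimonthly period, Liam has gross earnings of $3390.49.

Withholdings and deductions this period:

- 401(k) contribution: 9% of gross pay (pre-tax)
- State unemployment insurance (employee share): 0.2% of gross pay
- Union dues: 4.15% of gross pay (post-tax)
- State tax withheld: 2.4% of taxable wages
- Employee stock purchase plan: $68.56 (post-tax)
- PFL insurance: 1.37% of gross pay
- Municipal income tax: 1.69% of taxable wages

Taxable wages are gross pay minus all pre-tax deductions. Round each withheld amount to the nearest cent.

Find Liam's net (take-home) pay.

$2696.66

401(k) contribution: $3390.49 × 0.09 = $305.14
Taxable wages = $3390.49 − $305.14 = $3085.35
State tax withheld: $3085.35 × 0.024 = $74.05
Municipal income tax: $3085.35 × 0.0169 = $52.14
State unemployment insurance (employee share): $3390.49 × 0.002 = $6.78
PFL insurance: $3390.49 × 0.0137 = $46.45
Employee stock purchase plan: $68.56
Union dues: $3390.49 × 0.0415 = $140.71
Total deductions = $305.14 + $74.05 + $52.14 + $6.78 + $46.45 + $68.56 + $140.71 = $693.83
Net pay = $3390.49 − $693.83 = $2696.66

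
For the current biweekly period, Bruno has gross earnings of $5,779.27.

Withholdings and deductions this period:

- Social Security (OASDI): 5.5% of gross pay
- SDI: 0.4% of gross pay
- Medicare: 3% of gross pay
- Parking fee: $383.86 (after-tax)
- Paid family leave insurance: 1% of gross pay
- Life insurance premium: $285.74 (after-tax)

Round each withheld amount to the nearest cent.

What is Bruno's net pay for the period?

SDI: $5,779.27 × 0.004 = $23.12
Medicare: $5,779.27 × 0.03 = $173.38
Social Security (OASDI): $5,779.27 × 0.055 = $317.86
Paid family leave insurance: $5,779.27 × 0.01 = $57.79
Life insurance premium: $285.74
Parking fee: $383.86
Total deductions = $23.12 + $173.38 + $317.86 + $57.79 + $285.74 + $383.86 = $1,241.75
Net pay = $5,779.27 − $1,241.75 = $4,537.52

$4,537.52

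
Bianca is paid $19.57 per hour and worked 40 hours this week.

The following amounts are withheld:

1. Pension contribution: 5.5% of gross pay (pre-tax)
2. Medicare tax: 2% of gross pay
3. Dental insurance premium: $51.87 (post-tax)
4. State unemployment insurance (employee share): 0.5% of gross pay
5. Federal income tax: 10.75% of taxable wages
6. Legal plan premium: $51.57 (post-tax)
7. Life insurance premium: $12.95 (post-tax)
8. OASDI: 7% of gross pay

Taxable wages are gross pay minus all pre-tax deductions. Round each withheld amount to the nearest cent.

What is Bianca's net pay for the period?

Gross pay: 40 × $19.57 = $782.80
Pension contribution: $782.80 × 0.055 = $43.05
Taxable wages = $782.80 − $43.05 = $739.75
Federal income tax: $739.75 × 0.1075 = $79.52
Medicare tax: $782.80 × 0.02 = $15.66
OASDI: $782.80 × 0.07 = $54.80
State unemployment insurance (employee share): $782.80 × 0.005 = $3.91
Life insurance premium: $12.95
Legal plan premium: $51.57
Dental insurance premium: $51.87
Total deductions = $43.05 + $79.52 + $15.66 + $54.80 + $3.91 + $12.95 + $51.57 + $51.87 = $313.33
Net pay = $782.80 − $313.33 = $469.47

$469.47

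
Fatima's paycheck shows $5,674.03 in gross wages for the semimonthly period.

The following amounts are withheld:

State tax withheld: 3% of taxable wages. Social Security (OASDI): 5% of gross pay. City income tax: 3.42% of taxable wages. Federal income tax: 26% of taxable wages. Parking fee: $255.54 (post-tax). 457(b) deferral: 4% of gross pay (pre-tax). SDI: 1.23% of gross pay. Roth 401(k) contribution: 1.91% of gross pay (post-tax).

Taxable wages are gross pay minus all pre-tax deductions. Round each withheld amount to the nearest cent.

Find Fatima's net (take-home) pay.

$2,963.73

457(b) deferral: $5,674.03 × 0.04 = $226.96
Taxable wages = $5,674.03 − $226.96 = $5,447.07
State tax withheld: $5,447.07 × 0.03 = $163.41
Federal income tax: $5,447.07 × 0.26 = $1,416.24
City income tax: $5,447.07 × 0.0342 = $186.29
Social Security (OASDI): $5,674.03 × 0.05 = $283.70
SDI: $5,674.03 × 0.0123 = $69.79
Roth 401(k) contribution: $5,674.03 × 0.0191 = $108.37
Parking fee: $255.54
Total deductions = $226.96 + $163.41 + $1,416.24 + $186.29 + $283.70 + $69.79 + $108.37 + $255.54 = $2,710.30
Net pay = $5,674.03 − $2,710.30 = $2,963.73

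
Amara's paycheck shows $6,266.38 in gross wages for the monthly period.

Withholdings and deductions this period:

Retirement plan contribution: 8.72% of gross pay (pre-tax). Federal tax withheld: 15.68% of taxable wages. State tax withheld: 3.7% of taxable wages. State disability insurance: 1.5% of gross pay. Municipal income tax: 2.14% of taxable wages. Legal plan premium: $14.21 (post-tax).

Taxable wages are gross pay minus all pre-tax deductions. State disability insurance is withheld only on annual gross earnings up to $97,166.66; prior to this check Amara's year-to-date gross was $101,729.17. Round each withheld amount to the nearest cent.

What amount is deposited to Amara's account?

$4,474.80

Retirement plan contribution: $6,266.38 × 0.0872 = $546.43
Taxable wages = $6,266.38 − $546.43 = $5,719.95
State tax withheld: $5,719.95 × 0.037 = $211.64
Municipal income tax: $5,719.95 × 0.0214 = $122.41
Federal tax withheld: $5,719.95 × 0.1568 = $896.89
State disability insurance: annual cap $97,166.66 already reached (YTD $101,729.17), so $0.00
Legal plan premium: $14.21
Total deductions = $546.43 + $211.64 + $122.41 + $896.89 + $0.00 + $14.21 = $1,791.58
Net pay = $6,266.38 − $1,791.58 = $4,474.80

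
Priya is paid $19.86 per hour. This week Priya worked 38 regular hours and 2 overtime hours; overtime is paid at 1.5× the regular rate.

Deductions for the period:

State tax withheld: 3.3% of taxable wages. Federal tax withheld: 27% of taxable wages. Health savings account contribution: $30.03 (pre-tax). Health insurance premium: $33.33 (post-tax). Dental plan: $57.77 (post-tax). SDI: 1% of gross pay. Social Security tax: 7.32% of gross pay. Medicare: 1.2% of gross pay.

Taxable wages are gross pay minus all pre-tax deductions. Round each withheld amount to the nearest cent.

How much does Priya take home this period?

$378.00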